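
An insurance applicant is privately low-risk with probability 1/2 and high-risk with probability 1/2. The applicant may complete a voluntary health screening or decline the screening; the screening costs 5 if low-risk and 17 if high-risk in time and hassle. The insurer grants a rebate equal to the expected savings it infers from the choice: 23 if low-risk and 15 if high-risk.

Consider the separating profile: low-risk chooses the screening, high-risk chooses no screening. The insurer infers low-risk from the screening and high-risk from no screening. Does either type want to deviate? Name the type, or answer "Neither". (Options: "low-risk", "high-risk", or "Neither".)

Neither

The screening pays 23; no screening pays 15.
low-risk: assigned the screening, nets 23 − 5 = 18; deviating to no screening nets 15.
high-risk: assigned no screening, nets 15; deviating to the screening nets 23 − 17 = 6.
Both types strictly prefer their assigned action; no profitable deviation.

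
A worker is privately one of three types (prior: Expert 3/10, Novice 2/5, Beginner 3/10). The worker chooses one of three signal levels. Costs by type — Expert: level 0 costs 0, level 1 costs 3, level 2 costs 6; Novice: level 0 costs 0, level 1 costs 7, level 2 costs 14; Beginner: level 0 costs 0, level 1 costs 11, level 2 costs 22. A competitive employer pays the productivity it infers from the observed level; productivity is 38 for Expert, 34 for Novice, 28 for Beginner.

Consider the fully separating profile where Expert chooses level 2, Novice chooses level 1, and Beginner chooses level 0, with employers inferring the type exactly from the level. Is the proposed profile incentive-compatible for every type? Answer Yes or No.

No

Separating wages: level 2 → 38, level 1 → 34, level 0 → 28.
Expert (assigned level 2): level 0: 28 − 0 = 28; level 1: 34 − 3 = 31; level 2: 38 − 6 = 32. Expert stays.
Novice (assigned level 1): level 0: 28 − 0 = 28; level 1: 34 − 7 = 27; level 2: 38 − 14 = 24. Novice prefers level 0.
Beginner (assigned level 0): level 0: 28 − 0 = 28; level 1: 34 − 11 = 23; level 2: 38 − 22 = 16. Beginner stays.
At least one type deviates; the separating profile fails.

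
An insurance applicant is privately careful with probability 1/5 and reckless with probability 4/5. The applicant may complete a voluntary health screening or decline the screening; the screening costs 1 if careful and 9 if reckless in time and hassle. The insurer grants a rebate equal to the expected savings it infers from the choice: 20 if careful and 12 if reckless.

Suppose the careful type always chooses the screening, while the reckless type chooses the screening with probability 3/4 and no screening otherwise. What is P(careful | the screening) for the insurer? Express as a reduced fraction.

P(the screening) = (1/5)·1 + (4/5)·(3/4) = 4/5.
By Bayes' rule, P(careful | the screening) = (1/5) / (4/5) = 1/4.

1/4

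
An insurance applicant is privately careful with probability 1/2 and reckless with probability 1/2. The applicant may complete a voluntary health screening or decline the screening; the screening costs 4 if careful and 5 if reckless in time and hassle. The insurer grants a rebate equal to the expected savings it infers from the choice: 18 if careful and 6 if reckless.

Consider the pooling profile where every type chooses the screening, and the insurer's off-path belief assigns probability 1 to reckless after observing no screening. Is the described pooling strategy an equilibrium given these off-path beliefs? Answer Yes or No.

Yes

On path, the insurer holds the prior and pays 1/2·18 + 1/2·6 = 12. Off path (no screening), believing reckless, it pays 6.
careful: the screening nets 12 − 4 = 8; no screening nets 6. careful stays.
reckless: the screening nets 12 − 5 = 7; no screening nets 6. reckless stays.
No type deviates, so pooling is sustained.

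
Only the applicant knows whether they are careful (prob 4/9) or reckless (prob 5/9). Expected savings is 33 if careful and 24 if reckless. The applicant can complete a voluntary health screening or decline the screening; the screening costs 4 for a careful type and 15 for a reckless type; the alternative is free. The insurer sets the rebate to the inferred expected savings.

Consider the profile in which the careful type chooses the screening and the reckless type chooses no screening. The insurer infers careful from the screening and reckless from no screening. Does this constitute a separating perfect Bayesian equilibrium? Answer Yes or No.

Under these beliefs, the screening earns rebate 33 and no screening earns rebate 24.
careful: the screening nets 33 − 4 = 29; no screening nets 24. careful prefers the screening.
reckless: the screening nets 33 − 15 = 18; no screening nets 24. reckless prefers no screening.
Neither type deviates, so the separating profile is an equilibrium.

Yes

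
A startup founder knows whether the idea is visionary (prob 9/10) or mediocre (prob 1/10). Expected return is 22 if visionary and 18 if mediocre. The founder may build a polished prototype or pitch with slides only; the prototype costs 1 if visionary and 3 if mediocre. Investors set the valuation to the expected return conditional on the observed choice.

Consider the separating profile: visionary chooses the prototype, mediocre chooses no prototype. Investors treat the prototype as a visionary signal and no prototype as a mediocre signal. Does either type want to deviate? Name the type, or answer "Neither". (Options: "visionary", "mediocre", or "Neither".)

mediocre

The prototype pays 22; no prototype pays 18.
visionary: assigned the prototype, nets 22 − 1 = 21; deviating to no prototype nets 18.
mediocre: assigned no prototype, nets 18; deviating to the prototype nets 22 − 3 = 19.
The mediocre type gains 1 by deviating.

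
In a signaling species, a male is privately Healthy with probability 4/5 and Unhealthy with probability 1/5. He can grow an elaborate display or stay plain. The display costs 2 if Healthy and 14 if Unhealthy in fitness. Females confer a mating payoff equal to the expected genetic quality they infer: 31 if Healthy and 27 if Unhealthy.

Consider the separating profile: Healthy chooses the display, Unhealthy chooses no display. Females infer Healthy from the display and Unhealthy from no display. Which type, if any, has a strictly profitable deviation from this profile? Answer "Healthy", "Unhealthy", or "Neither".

The display pays 31; no display pays 27.
Healthy: assigned the display, nets 31 − 2 = 29; deviating to no display nets 27.
Unhealthy: assigned no display, nets 27; deviating to the display nets 31 − 14 = 17.
Both types strictly prefer their assigned action; no profitable deviation.

Neither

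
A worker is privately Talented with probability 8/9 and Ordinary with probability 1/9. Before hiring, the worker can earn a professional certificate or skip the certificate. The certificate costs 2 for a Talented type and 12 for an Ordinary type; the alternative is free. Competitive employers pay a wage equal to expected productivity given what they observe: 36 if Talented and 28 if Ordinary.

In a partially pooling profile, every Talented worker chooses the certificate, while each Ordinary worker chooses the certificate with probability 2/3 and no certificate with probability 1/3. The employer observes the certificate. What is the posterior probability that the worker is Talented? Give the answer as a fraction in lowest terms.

12/13

P(the certificate) = (8/9)·1 + (1/9)·(2/3) = 26/27.
By Bayes' rule, P(Talented | the certificate) = (8/9) / (26/27) = 12/13.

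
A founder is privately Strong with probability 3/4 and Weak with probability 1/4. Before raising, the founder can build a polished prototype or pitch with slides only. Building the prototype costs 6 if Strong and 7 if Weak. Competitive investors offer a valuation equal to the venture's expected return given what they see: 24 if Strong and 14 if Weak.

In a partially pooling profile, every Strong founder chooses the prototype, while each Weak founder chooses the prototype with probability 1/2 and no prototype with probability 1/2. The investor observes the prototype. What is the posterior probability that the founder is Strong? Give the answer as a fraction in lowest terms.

P(the prototype) = (3/4)·1 + (1/4)·(1/2) = 7/8.
By Bayes' rule, P(Strong | the prototype) = (3/4) / (7/8) = 6/7.

6/7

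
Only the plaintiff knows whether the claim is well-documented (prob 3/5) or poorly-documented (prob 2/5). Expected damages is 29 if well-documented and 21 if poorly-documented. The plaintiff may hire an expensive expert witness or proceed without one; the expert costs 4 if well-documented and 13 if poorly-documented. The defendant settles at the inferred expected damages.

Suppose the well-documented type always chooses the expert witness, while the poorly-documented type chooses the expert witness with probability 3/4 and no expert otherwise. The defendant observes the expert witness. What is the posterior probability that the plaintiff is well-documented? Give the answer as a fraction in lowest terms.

2/3

P(the expert witness) = (3/5)·1 + (2/5)·(3/4) = 9/10.
By Bayes' rule, P(well-documented | the expert witness) = (3/5) / (9/10) = 2/3.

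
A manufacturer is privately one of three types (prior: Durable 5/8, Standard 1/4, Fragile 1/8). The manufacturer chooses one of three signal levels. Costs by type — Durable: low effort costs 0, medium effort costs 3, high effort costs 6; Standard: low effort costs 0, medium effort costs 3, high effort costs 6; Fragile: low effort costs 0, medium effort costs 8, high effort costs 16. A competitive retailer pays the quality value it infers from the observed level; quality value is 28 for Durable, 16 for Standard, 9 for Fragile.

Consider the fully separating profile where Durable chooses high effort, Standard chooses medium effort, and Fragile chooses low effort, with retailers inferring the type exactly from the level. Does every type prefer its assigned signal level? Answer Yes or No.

Separating prices: high effort → 28, medium effort → 16, low effort → 9.
Durable (assigned high effort): low effort: 9 − 0 = 9; medium effort: 16 − 3 = 13; high effort: 28 − 6 = 22. Durable stays.
Standard (assigned medium effort): low effort: 9 − 0 = 9; medium effort: 16 − 3 = 13; high effort: 28 − 6 = 22. Standard prefers high effort.
Fragile (assigned low effort): low effort: 9 − 0 = 9; medium effort: 16 − 8 = 8; high effort: 28 − 16 = 12. Fragile prefers high effort.
At least one type deviates; the separating profile fails.

No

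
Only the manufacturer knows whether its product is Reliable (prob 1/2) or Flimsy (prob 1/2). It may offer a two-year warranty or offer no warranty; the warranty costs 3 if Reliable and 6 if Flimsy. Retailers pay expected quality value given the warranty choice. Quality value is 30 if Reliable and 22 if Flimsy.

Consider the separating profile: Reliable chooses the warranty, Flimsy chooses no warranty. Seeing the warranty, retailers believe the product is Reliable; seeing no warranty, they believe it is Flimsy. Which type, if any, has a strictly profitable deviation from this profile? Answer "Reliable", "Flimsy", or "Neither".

The warranty pays 30; no warranty pays 22.
Reliable: assigned the warranty, nets 30 − 3 = 27; deviating to no warranty nets 22.
Flimsy: assigned no warranty, nets 22; deviating to the warranty nets 30 − 6 = 24.
The Flimsy type gains 2 by deviating.

Flimsy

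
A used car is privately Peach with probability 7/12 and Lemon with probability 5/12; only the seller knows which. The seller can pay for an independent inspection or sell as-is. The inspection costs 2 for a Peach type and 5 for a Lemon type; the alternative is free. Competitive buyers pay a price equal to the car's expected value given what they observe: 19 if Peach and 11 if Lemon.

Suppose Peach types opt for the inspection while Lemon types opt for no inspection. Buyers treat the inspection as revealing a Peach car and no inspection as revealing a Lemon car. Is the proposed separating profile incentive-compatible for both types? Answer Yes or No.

No

Under these beliefs, the inspection earns price 19 and no inspection earns price 11.
Peach: the inspection nets 19 − 2 = 17; no inspection nets 11. Peach prefers the inspection.
Lemon: the inspection nets 19 − 5 = 14; no inspection nets 11. Lemon would deviate to the inspection.
Lemon has a profitable deviation, so the profile is not an equilibrium.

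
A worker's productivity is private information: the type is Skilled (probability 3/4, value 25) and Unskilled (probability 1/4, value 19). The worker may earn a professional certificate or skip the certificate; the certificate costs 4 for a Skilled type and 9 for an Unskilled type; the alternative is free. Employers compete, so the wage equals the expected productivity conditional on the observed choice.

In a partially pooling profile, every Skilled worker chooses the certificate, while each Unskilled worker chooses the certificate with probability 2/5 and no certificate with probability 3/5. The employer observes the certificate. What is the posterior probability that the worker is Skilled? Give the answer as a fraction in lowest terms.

15/17

P(the certificate) = (3/4)·1 + (1/4)·(2/5) = 17/20.
By Bayes' rule, P(Skilled | the certificate) = (3/4) / (17/20) = 15/17.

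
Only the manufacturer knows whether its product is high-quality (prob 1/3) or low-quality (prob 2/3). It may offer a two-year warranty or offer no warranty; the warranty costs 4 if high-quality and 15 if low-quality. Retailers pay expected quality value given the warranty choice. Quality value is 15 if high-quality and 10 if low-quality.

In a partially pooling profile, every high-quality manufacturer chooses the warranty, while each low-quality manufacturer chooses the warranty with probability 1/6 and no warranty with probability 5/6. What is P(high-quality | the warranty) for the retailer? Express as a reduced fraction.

3/4

P(the warranty) = (1/3)·1 + (2/3)·(1/6) = 4/9.
By Bayes' rule, P(high-quality | the warranty) = (1/3) / (4/9) = 3/4.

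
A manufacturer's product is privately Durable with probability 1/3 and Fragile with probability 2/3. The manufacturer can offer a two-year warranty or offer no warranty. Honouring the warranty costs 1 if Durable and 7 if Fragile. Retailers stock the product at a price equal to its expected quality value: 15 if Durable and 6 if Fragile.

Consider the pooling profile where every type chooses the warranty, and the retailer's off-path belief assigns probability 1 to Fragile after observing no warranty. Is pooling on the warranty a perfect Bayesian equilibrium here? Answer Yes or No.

On path, the retailer holds the prior and pays 1/3·15 + 2/3·6 = 9. Off path (no warranty), believing Fragile, it pays 6.
Durable: the warranty nets 9 − 1 = 8; no warranty nets 6. Durable stays.
Fragile: the warranty nets 9 − 7 = 2; no warranty nets 6. Fragile would deviate.
A type deviates, so pooling fails.

No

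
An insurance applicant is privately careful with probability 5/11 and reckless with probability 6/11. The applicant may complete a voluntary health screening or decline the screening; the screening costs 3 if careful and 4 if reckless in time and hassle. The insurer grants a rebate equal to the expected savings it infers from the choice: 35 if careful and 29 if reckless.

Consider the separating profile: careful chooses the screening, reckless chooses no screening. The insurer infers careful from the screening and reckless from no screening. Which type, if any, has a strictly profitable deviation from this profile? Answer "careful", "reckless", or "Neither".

reckless

The screening pays 35; no screening pays 29.
careful: assigned the screening, nets 35 − 3 = 32; deviating to no screening nets 29.
reckless: assigned no screening, nets 29; deviating to the screening nets 35 − 4 = 31.
The reckless type gains 2 by deviating.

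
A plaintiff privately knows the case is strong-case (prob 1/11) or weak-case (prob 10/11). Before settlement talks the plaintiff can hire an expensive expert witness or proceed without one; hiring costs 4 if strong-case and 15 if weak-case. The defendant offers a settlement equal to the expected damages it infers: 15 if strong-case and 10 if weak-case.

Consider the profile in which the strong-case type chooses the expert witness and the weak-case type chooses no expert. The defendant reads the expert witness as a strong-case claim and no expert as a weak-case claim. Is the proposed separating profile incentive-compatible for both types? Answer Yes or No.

Yes

Under these beliefs, the expert witness earns settlement 15 and no expert earns settlement 10.
strong-case: the expert witness nets 15 − 4 = 11; no expert nets 10. strong-case prefers the expert witness.
weak-case: the expert witness nets 15 − 15 = 0; no expert nets 10. weak-case prefers no expert.
Neither type deviates, so the separating profile is an equilibrium.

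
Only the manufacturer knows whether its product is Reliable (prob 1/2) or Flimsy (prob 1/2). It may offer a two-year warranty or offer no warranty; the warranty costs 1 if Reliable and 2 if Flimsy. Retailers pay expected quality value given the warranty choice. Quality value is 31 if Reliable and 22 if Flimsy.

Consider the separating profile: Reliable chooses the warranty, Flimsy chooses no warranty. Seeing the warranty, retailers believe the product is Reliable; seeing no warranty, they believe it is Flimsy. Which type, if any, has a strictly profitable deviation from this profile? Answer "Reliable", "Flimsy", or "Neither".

The warranty pays 31; no warranty pays 22.
Reliable: assigned the warranty, nets 31 − 1 = 30; deviating to no warranty nets 22.
Flimsy: assigned no warranty, nets 22; deviating to the warranty nets 31 − 2 = 29.
The Flimsy type gains 7 by deviating.

Flimsy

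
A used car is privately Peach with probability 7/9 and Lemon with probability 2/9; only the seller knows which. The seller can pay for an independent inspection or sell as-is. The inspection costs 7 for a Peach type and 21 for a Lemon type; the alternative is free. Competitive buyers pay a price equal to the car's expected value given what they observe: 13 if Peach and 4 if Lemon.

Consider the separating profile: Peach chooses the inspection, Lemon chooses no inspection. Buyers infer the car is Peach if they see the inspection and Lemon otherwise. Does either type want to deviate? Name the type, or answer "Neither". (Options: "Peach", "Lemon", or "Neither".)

The inspection pays 13; no inspection pays 4.
Peach: assigned the inspection, nets 13 − 7 = 6; deviating to no inspection nets 4.
Lemon: assigned no inspection, nets 4; deviating to the inspection nets 13 − 21 = -8.
Both types strictly prefer their assigned action; no profitable deviation.

Neither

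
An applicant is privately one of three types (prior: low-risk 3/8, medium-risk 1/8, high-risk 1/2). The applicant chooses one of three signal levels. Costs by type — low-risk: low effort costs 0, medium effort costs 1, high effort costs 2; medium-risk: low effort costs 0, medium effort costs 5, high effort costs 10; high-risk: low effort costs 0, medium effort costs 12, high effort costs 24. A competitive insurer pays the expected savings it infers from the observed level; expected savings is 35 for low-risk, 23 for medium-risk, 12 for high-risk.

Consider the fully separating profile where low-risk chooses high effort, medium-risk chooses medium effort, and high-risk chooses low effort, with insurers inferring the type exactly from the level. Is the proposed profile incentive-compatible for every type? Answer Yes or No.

Separating rebates: high effort → 35, medium effort → 23, low effort → 12.
low-risk (assigned high effort): low effort: 12 − 0 = 12; medium effort: 23 − 1 = 22; high effort: 35 − 2 = 33. low-risk stays.
medium-risk (assigned medium effort): low effort: 12 − 0 = 12; medium effort: 23 − 5 = 18; high effort: 35 − 10 = 25. medium-risk prefers high effort.
high-risk (assigned low effort): low effort: 12 − 0 = 12; medium effort: 23 − 12 = 11; high effort: 35 − 24 = 11. high-risk stays.
At least one type deviates; the separating profile fails.

No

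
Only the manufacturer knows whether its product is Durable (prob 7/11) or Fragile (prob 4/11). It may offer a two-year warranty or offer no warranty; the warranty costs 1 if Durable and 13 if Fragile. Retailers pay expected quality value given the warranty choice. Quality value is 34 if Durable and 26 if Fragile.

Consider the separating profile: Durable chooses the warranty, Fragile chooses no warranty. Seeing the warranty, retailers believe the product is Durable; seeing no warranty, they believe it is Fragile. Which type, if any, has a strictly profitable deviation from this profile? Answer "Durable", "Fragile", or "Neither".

The warranty pays 34; no warranty pays 26.
Durable: assigned the warranty, nets 34 − 1 = 33; deviating to no warranty nets 26.
Fragile: assigned no warranty, nets 26; deviating to the warranty nets 34 − 13 = 21.
Both types strictly prefer their assigned action; no profitable deviation.

Neither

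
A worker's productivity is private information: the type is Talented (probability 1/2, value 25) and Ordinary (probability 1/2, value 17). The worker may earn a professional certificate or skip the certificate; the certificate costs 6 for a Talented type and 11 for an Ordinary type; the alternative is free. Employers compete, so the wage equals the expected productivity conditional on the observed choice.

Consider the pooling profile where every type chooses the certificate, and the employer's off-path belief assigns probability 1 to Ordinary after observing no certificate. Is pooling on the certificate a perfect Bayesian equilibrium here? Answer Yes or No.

No

On path, the employer holds the prior and pays 1/2·25 + 1/2·17 = 21. Off path (no certificate), believing Ordinary, it pays 17.
Talented: the certificate nets 21 − 6 = 15; no certificate nets 17. Talented would deviate.
Ordinary: the certificate nets 21 − 11 = 10; no certificate nets 17. Ordinary would deviate.
A type deviates, so pooling fails.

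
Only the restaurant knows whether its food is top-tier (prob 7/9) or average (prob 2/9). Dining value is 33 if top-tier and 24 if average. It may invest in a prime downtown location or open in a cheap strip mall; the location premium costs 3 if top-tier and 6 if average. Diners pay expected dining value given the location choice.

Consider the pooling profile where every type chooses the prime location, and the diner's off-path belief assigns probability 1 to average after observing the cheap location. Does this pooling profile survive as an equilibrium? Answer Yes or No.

Yes

On path, the diner holds the prior and pays 7/9·33 + 2/9·24 = 31. Off path (the cheap location), believing average, it pays 24.
top-tier: the prime location nets 31 − 3 = 28; the cheap location nets 24. top-tier stays.
average: the prime location nets 31 − 6 = 25; the cheap location nets 24. average stays.
No type deviates, so pooling is sustained.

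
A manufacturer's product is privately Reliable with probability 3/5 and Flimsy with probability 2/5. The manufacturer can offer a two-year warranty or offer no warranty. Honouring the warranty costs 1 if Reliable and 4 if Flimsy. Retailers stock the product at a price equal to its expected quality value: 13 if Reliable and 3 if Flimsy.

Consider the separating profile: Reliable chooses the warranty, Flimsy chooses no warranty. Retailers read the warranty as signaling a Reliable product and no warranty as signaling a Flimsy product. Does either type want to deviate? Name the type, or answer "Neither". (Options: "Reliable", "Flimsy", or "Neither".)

Flimsy

The warranty pays 13; no warranty pays 3.
Reliable: assigned the warranty, nets 13 − 1 = 12; deviating to no warranty nets 3.
Flimsy: assigned no warranty, nets 3; deviating to the warranty nets 13 − 4 = 9.
The Flimsy type gains 6 by deviating.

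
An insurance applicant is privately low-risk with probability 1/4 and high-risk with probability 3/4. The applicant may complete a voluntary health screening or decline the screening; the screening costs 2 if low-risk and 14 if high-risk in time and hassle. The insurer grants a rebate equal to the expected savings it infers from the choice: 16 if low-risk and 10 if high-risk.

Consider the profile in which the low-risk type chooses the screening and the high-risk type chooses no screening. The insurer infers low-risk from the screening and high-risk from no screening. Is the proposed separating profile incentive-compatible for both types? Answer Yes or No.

Yes

Under these beliefs, the screening earns rebate 16 and no screening earns rebate 10.
low-risk: the screening nets 16 − 2 = 14; no screening nets 10. low-risk prefers the screening.
high-risk: the screening nets 16 − 14 = 2; no screening nets 10. high-risk prefers no screening.
Neither type deviates, so the separating profile is an equilibrium.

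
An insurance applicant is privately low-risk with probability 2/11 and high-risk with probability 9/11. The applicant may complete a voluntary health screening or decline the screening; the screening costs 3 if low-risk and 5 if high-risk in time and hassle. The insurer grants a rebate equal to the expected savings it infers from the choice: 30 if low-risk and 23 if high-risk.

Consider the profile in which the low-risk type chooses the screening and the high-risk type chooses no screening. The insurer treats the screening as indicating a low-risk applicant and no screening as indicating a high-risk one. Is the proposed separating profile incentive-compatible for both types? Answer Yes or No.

No

Under these beliefs, the screening earns rebate 30 and no screening earns rebate 23.
low-risk: the screening nets 30 − 3 = 27; no screening nets 23. low-risk prefers the screening.
high-risk: the screening nets 30 − 5 = 25; no screening nets 23. high-risk would deviate to the screening.
high-risk has a profitable deviation, so the profile is not an equilibrium.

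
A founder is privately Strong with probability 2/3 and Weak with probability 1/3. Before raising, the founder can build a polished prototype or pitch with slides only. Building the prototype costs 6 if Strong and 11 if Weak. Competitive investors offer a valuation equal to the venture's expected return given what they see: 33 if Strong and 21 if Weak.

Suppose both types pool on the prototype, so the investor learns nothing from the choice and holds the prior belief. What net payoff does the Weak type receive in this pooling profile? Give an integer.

Pooled valuation = 2/3·33 + 1/3·21 = 29.
Weak pays cost 11 for the prototype, so net payoff = 29 − 11 = 18.

18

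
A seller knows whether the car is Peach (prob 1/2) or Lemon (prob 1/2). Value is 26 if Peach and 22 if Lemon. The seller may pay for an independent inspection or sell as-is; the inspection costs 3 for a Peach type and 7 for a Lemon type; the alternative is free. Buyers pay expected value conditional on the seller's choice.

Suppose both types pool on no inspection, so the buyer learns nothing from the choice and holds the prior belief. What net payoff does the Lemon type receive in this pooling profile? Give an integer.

Pooled price = 1/2·26 + 1/2·22 = 24.
Lemon pays no cost for no inspection, so net payoff = 24.

24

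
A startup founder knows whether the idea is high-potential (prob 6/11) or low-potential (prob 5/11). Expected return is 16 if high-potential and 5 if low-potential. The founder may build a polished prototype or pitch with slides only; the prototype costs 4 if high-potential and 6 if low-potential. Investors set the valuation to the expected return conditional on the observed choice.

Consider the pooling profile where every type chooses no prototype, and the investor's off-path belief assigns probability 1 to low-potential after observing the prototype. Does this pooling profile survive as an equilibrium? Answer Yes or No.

Yes

On path, the investor holds the prior and pays 6/11·16 + 5/11·5 = 11. Off path (the prototype), believing low-potential, it pays 5.
high-potential: no prototype nets 11; the prototype nets 5 − 4 = 1. high-potential stays.
low-potential: no prototype nets 11; the prototype nets 5 − 6 = -1. low-potential stays.
No type deviates, so pooling is sustained.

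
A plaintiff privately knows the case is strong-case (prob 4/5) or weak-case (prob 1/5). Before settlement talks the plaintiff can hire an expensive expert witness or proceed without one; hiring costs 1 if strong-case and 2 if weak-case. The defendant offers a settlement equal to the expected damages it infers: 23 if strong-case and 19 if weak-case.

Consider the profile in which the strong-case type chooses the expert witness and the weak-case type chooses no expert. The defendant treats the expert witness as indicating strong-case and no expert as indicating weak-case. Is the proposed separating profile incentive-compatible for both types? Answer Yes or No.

No

Under these beliefs, the expert witness earns settlement 23 and no expert earns settlement 19.
strong-case: the expert witness nets 23 − 1 = 22; no expert nets 19. strong-case prefers the expert witness.
weak-case: the expert witness nets 23 − 2 = 21; no expert nets 19. weak-case would deviate to the expert witness.
weak-case has a profitable deviation, so the profile is not an equilibrium.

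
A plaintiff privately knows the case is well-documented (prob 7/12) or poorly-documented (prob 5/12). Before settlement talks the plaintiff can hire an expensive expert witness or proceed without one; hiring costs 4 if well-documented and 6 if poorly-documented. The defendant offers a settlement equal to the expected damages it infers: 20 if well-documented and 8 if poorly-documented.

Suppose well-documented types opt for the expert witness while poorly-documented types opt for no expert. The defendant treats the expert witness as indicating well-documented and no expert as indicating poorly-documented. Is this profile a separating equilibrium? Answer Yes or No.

No

Under these beliefs, the expert witness earns settlement 20 and no expert earns settlement 8.
well-documented: the expert witness nets 20 − 4 = 16; no expert nets 8. well-documented prefers the expert witness.
poorly-documented: the expert witness nets 20 − 6 = 14; no expert nets 8. poorly-documented would deviate to the expert witness.
poorly-documented has a profitable deviation, so the profile is not an equilibrium.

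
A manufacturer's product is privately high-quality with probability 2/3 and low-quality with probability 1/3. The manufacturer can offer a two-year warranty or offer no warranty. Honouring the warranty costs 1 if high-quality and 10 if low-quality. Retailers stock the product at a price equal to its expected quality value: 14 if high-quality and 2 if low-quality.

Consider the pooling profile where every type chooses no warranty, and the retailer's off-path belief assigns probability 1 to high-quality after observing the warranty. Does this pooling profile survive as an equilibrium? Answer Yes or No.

On path, the retailer holds the prior and pays 2/3·14 + 1/3·2 = 10. Off path (the warranty), believing high-quality, it pays 14.
high-quality: no warranty nets 10; the warranty nets 14 − 1 = 13. high-quality would deviate.
low-quality: no warranty nets 10; the warranty nets 14 − 10 = 4. low-quality stays.
A type deviates, so pooling fails.

No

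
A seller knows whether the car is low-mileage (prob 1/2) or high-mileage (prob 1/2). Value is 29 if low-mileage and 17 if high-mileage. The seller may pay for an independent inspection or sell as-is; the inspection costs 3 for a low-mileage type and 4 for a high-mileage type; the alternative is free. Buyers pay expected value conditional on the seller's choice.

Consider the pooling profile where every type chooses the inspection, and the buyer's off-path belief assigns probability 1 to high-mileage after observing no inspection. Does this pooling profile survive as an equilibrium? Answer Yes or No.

On path, the buyer holds the prior and pays 1/2·29 + 1/2·17 = 23. Off path (no inspection), believing high-mileage, it pays 17.
low-mileage: the inspection nets 23 − 3 = 20; no inspection nets 17. low-mileage stays.
high-mileage: the inspection nets 23 − 4 = 19; no inspection nets 17. high-mileage stays.
No type deviates, so pooling is sustained.

Yes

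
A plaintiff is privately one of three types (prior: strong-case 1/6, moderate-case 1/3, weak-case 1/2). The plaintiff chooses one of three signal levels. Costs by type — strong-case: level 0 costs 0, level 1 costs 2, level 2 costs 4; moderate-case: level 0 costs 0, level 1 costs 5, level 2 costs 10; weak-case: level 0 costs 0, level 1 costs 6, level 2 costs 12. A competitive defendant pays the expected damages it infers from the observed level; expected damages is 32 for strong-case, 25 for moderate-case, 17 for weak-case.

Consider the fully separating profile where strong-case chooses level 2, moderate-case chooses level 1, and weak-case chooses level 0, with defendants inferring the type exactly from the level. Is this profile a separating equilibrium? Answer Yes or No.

No

Separating settlements: level 2 → 32, level 1 → 25, level 0 → 17.
strong-case (assigned level 2): level 0: 17 − 0 = 17; level 1: 25 − 2 = 23; level 2: 32 − 4 = 28. strong-case stays.
moderate-case (assigned level 1): level 0: 17 − 0 = 17; level 1: 25 − 5 = 20; level 2: 32 − 10 = 22. moderate-case prefers level 2.
weak-case (assigned level 0): level 0: 17 − 0 = 17; level 1: 25 − 6 = 19; level 2: 32 − 12 = 20. weak-case prefers level 2.
At least one type deviates; the separating profile fails.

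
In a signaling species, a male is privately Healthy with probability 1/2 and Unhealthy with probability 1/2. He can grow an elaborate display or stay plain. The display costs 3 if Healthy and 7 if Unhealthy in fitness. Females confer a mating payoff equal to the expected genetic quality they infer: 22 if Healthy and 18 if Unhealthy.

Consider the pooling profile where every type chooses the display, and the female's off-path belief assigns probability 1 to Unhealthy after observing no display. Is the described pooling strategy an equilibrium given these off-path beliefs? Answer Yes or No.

On path, the female holds the prior and pays 1/2·22 + 1/2·18 = 20. Off path (no display), believing Unhealthy, it pays 18.
Healthy: the display nets 20 − 3 = 17; no display nets 18. Healthy would deviate.
Unhealthy: the display nets 20 − 7 = 13; no display nets 18. Unhealthy would deviate.
A type deviates, so pooling fails.

No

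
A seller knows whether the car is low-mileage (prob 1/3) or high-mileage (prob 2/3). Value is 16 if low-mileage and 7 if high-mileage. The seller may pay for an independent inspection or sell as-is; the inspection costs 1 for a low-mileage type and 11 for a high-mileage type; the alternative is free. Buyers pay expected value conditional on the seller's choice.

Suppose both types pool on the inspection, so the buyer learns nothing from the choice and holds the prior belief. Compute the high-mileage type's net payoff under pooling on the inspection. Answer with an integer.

-1

Pooled price = 1/3·16 + 2/3·7 = 10.
high-mileage pays cost 11 for the inspection, so net payoff = 10 − 11 = -1.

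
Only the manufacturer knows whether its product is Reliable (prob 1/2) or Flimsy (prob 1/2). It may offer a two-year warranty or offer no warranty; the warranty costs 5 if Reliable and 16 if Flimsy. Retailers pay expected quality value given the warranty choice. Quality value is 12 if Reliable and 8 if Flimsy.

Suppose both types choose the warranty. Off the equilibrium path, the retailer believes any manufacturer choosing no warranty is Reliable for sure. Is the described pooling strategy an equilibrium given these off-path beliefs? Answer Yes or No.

No

On path, the retailer holds the prior and pays 1/2·12 + 1/2·8 = 10. Off path (no warranty), believing Reliable, it pays 12.
Reliable: the warranty nets 10 − 5 = 5; no warranty nets 12. Reliable would deviate.
Flimsy: the warranty nets 10 − 16 = -6; no warranty nets 12. Flimsy would deviate.
A type deviates, so pooling fails.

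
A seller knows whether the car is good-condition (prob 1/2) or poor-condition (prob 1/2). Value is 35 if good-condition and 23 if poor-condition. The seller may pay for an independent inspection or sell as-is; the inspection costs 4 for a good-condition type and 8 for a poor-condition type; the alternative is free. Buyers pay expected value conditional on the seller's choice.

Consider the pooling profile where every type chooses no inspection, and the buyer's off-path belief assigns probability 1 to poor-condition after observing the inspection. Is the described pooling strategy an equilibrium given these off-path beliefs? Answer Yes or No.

On path, the buyer holds the prior and pays 1/2·35 + 1/2·23 = 29. Off path (the inspection), believing poor-condition, it pays 23.
good-condition: no inspection nets 29; the inspection nets 23 − 4 = 19. good-condition stays.
poor-condition: no inspection nets 29; the inspection nets 23 − 8 = 15. poor-condition stays.
No type deviates, so pooling is sustained.

Yes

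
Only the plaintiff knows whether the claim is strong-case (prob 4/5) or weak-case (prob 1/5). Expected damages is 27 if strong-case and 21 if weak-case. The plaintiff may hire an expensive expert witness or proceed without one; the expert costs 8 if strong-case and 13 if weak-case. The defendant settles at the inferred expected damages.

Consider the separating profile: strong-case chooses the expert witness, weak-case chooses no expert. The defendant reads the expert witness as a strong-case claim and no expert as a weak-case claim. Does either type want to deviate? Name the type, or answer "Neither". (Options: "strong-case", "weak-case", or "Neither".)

The expert witness pays 27; no expert pays 21.
strong-case: assigned the expert witness, nets 27 − 8 = 19; deviating to no expert nets 21.
weak-case: assigned no expert, nets 21; deviating to the expert witness nets 27 − 13 = 14.
The strong-case type gains 2 by deviating.

strong-case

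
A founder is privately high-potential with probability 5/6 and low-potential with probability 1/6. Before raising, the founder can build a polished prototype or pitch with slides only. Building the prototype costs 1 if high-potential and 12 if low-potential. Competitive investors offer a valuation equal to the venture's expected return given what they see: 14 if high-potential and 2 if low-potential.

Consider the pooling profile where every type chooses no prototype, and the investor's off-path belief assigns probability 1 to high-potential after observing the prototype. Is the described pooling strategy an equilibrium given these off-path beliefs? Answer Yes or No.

On path, the investor holds the prior and pays 5/6·14 + 1/6·2 = 12. Off path (the prototype), believing high-potential, it pays 14.
high-potential: no prototype nets 12; the prototype nets 14 − 1 = 13. high-potential would deviate.
low-potential: no prototype nets 12; the prototype nets 14 − 12 = 2. low-potential stays.
A type deviates, so pooling fails.

No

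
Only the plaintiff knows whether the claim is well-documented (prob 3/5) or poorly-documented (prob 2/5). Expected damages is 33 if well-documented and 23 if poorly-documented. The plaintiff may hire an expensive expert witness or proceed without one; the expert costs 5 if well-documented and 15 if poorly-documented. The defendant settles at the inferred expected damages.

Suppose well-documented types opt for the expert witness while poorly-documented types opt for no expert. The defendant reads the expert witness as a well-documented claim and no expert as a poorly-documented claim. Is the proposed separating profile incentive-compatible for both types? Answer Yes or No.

Yes

Under these beliefs, the expert witness earns settlement 33 and no expert earns settlement 23.
well-documented: the expert witness nets 33 − 5 = 28; no expert nets 23. well-documented prefers the expert witness.
poorly-documented: the expert witness nets 33 − 15 = 18; no expert nets 23. poorly-documented prefers no expert.
Neither type deviates, so the separating profile is an equilibrium.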